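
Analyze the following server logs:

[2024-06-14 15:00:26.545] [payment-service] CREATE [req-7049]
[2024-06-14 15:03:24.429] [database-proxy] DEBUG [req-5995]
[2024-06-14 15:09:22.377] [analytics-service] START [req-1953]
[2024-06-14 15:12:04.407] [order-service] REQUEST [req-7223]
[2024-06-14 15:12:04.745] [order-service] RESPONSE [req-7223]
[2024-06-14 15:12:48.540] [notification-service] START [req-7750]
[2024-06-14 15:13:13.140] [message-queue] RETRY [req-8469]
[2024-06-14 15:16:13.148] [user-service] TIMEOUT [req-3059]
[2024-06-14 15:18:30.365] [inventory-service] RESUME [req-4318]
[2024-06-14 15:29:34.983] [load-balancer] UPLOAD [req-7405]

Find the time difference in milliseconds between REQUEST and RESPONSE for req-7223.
338

To calculate latency:

1. Find REQUEST with id req-7223: 2024-06-14 15:12:04.407
2. Find RESPONSE with id req-7223: 2024-06-14 15:12:04.745
3. Latency: 2024-06-14 15:12:04.745 - 2024-06-14 15:12:04.407 = 338ms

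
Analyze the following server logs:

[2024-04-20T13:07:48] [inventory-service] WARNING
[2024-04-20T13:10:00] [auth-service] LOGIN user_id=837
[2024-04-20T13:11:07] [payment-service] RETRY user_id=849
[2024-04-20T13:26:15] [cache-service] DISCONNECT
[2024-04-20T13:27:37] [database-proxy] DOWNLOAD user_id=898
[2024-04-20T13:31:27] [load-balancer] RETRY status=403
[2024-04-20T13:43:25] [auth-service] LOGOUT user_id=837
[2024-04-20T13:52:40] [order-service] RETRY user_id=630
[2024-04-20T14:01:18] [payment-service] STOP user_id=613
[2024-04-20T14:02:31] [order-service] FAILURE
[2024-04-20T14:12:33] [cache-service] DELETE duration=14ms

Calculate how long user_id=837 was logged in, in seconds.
2005

To calculate session duration:

1. Find LOGIN event for user_id=837: 2024-04-20T13:10:00
2. Find LOGOUT event for user_id=837: 2024-04-20T13:43:25
3. Session duration: 2024-04-20T13:43:25 - 2024-04-20T13:10:00 = 2005 seconds (33 minutes)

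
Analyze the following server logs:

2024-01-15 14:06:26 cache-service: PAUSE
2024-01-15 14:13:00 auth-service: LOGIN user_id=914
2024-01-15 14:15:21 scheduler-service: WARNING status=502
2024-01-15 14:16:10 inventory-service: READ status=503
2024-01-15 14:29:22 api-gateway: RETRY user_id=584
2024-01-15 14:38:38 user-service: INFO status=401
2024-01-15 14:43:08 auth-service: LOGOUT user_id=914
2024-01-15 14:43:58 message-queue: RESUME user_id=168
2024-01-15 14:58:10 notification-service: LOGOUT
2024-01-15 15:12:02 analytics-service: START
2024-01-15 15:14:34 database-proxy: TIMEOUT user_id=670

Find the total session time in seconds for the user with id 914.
1808

To calculate session duration:

1. Find LOGIN event for user_id=914: 2024-01-15 14:13:00
2. Find LOGOUT event for user_id=914: 2024-01-15 14:43:08
3. Session duration: 2024-01-15 14:43:08 - 2024-01-15 14:13:00 = 1808 seconds (30 minutes)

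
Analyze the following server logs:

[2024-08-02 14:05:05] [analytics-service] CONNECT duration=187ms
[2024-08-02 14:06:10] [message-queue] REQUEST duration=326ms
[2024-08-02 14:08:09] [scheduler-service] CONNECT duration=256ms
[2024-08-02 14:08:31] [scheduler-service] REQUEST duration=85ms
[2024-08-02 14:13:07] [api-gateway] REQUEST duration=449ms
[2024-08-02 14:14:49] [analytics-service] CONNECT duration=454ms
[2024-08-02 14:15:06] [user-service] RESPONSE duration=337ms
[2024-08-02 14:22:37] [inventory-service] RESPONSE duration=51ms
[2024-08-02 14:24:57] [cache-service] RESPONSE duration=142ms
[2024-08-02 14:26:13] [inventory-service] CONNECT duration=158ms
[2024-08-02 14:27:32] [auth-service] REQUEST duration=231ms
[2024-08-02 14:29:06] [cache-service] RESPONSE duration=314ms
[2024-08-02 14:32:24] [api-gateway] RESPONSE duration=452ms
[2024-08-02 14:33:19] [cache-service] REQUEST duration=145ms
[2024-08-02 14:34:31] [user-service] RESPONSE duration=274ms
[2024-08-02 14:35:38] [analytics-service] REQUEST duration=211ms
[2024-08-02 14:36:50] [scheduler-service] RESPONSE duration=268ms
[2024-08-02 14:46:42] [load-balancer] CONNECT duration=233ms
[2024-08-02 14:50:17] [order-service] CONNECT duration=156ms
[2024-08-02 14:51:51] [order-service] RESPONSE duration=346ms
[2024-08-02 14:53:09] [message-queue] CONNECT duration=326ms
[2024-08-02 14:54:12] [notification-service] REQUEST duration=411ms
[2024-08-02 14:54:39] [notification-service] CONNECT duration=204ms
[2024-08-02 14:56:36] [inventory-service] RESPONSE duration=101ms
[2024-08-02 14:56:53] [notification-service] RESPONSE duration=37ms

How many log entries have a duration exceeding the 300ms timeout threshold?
9

To count timeouts:

1. Threshold: 300ms
2. Extract duration from each log entry
3. Count entries where duration > 300
4. Timeout count: 9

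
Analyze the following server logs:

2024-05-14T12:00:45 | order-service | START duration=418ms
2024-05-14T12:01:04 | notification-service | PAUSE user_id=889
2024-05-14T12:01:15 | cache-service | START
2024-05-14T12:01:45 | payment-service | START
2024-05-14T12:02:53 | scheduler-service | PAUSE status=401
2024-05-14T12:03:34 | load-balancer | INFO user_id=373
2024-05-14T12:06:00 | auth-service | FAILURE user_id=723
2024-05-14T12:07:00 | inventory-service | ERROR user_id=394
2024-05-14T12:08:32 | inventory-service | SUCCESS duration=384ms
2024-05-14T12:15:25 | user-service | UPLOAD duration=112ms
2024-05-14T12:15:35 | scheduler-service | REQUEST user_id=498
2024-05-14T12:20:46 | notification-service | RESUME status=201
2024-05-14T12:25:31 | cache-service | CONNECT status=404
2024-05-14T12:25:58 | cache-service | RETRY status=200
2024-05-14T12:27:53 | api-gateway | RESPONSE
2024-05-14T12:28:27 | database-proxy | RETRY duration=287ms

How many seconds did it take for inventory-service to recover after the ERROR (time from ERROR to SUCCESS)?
92

To calculate recovery time:

1. Find ERROR event for inventory-service: 2024-05-14T12:07:00
2. Find next SUCCESS event for inventory-service: 2024-05-14T12:08:32
3. Recovery time: 2024-05-14T12:08:32 - 2024-05-14T12:07:00 = 92 seconds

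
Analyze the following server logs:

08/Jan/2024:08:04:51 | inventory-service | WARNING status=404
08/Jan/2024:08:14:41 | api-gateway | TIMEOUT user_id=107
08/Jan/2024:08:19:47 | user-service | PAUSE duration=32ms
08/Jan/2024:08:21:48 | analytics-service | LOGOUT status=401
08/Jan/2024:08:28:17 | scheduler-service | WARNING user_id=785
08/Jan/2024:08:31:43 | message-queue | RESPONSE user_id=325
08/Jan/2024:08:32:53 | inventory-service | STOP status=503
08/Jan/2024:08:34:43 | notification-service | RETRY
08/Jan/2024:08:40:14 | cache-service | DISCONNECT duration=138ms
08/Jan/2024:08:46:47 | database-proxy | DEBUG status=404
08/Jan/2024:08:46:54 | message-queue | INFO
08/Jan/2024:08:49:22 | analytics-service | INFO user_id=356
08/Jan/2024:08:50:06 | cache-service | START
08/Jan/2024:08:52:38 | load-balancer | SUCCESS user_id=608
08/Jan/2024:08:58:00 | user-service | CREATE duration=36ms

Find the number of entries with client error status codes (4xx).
3

To find matching entries:

1. Pattern to match: client error status codes (4xx)
2. Scan each log entry for the pattern
3. Count matches: 3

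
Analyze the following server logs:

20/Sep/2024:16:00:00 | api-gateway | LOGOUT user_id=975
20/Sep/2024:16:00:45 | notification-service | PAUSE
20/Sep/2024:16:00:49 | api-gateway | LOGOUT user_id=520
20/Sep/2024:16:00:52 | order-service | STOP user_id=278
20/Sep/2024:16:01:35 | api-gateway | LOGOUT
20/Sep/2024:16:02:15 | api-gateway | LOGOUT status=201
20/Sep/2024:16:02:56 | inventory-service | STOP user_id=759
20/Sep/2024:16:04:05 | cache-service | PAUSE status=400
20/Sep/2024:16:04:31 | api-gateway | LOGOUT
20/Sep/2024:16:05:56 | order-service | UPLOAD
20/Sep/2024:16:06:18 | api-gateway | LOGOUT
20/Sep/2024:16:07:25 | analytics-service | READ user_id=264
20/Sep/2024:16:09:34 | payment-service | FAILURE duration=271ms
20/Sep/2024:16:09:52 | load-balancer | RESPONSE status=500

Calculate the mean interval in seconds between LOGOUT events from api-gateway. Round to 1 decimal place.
75.6

To calculate average interval:

1. Find all LOGOUT events for api-gateway in order
2. Calculate time gaps between consecutive events
3. Compute mean of gaps: 378 / 5 = 75.6 seconds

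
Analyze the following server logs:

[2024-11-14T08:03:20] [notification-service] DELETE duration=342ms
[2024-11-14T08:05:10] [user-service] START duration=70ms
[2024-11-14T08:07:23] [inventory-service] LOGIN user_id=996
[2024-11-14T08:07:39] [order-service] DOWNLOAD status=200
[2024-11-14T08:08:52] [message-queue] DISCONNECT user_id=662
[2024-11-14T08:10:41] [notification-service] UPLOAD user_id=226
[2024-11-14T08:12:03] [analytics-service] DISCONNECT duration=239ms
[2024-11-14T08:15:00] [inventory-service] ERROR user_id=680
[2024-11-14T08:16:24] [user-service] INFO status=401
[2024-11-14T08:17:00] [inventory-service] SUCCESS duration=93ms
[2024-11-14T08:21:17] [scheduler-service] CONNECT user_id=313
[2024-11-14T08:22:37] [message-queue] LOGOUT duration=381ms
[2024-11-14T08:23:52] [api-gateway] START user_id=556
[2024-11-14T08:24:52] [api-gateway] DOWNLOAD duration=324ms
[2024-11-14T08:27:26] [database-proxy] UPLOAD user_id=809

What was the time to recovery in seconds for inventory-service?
120

To calculate recovery time:

1. Find ERROR event for inventory-service: 2024-11-14T08:15:00
2. Find next SUCCESS event for inventory-service: 2024-11-14T08:17:00
3. Recovery time: 2024-11-14T08:17:00 - 2024-11-14T08:15:00 = 120 seconds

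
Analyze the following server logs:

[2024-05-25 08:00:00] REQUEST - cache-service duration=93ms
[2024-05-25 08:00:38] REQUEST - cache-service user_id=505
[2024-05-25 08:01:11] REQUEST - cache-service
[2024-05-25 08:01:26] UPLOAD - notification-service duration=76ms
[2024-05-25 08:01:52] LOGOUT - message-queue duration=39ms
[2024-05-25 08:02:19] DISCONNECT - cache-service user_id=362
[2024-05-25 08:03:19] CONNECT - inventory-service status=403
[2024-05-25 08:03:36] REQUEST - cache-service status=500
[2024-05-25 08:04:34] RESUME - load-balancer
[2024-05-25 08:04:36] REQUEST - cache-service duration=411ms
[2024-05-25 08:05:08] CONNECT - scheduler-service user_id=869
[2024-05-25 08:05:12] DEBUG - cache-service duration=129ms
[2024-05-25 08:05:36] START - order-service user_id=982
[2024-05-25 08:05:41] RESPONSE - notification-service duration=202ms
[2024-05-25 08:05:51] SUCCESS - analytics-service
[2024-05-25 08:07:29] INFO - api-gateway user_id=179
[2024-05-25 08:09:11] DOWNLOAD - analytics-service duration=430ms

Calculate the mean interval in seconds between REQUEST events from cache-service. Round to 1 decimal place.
69.0

To calculate average interval:

1. Find all REQUEST events for cache-service in order
2. Calculate time gaps between consecutive events
3. Compute mean of gaps: 276 / 4 = 69.0 seconds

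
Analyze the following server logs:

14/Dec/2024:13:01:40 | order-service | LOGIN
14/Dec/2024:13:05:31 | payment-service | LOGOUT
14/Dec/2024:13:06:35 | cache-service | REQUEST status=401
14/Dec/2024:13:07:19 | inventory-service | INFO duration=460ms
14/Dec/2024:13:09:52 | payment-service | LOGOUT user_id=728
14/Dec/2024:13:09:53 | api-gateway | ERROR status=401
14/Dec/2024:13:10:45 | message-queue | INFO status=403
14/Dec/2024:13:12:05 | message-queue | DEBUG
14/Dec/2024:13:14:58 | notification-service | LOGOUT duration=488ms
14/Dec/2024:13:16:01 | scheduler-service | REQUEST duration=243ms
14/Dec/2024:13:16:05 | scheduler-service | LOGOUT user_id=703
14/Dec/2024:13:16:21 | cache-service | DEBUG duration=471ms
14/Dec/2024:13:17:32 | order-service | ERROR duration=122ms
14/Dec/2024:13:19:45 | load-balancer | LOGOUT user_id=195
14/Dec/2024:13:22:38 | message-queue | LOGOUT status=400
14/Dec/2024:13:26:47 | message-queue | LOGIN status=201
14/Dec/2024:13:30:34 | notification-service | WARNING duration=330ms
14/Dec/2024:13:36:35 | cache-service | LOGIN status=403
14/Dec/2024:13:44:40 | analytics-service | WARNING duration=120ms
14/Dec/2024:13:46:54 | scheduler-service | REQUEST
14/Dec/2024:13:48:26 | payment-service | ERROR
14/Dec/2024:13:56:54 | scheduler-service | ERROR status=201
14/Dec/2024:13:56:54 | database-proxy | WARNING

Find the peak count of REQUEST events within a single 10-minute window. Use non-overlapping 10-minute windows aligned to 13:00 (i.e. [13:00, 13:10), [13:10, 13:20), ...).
1

To find the burst window:

1. Divide the log period into non-overlapping 10-minute windows starting at 13:00
2. Count REQUEST events in each window
3. Find the window with maximum count
4. Maximum events in a window: 1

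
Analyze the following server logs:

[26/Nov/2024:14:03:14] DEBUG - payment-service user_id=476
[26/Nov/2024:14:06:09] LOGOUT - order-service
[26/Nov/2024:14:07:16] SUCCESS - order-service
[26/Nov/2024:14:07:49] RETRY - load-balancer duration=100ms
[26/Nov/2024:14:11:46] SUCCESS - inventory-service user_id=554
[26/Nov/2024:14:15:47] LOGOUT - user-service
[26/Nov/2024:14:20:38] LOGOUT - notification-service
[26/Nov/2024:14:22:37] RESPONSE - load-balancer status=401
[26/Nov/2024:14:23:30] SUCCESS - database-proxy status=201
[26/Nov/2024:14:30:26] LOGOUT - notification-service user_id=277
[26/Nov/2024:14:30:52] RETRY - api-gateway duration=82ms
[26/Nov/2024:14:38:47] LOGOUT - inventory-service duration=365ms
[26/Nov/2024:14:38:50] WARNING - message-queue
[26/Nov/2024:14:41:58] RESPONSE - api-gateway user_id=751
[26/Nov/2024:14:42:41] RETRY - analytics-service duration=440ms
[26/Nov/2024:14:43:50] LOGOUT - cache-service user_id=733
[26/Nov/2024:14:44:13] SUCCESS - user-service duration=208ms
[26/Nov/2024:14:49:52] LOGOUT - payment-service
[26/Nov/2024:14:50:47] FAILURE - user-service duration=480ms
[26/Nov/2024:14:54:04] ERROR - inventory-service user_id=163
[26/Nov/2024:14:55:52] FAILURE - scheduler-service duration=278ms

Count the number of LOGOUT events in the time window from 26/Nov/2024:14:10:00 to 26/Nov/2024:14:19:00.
1

To count events in the time window:

1. Window boundaries: 26/Nov/2024:14:10:00 to 26/Nov/2024:14:19:00
2. Filter for LOGOUT events within this window
3. Count matching events: 1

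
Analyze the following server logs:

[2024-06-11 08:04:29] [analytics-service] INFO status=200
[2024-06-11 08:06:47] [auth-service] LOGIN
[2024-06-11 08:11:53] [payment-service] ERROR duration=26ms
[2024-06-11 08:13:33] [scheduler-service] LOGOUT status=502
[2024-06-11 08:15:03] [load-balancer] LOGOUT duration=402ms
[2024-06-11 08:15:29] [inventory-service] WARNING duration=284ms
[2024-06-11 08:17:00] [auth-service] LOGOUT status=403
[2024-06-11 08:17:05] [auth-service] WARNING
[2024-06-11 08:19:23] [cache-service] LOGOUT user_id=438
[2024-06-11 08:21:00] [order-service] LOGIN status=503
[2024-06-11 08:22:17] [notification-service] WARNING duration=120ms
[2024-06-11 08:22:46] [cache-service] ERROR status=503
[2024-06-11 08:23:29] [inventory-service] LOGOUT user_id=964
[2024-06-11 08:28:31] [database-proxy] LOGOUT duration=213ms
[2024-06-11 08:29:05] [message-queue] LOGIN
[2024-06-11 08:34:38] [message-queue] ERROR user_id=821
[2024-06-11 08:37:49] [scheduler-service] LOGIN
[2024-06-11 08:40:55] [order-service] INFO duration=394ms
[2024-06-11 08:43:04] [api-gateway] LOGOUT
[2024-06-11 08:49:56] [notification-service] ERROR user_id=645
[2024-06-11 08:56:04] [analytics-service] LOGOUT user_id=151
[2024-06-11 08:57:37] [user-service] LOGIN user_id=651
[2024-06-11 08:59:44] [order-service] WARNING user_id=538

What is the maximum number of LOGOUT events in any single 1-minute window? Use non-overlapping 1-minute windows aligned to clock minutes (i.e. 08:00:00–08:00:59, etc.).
1

To find the burst window:

1. Divide the log period into non-overlapping 1-minute windows starting at 08:00
2. Count LOGOUT events in each window
3. Find the window with maximum count
4. Maximum events in a window: 1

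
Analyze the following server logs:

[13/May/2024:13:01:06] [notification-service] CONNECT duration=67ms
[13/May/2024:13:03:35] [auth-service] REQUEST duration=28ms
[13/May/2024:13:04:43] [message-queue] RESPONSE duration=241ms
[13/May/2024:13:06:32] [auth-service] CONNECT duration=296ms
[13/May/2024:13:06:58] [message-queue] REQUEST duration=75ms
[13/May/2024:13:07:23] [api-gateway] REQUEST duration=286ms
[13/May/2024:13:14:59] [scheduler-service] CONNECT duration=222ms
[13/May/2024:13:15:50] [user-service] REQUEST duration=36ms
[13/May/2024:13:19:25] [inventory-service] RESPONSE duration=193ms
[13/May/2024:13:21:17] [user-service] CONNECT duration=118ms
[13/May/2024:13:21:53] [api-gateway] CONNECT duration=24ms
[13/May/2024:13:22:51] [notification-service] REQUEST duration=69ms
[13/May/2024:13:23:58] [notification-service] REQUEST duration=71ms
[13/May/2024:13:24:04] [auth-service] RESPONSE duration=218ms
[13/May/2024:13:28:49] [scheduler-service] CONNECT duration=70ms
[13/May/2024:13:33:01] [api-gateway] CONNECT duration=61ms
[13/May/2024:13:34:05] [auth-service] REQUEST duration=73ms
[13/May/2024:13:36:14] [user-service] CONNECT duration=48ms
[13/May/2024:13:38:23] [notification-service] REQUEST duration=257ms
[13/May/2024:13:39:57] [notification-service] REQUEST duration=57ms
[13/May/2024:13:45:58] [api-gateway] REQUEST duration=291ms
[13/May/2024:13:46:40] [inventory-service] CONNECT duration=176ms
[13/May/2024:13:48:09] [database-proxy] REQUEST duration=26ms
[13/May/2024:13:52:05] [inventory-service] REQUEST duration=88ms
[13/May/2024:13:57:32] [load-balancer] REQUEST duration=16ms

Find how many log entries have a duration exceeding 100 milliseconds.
10

To count timeouts:

1. Threshold: 100ms
2. Extract duration from each log entry
3. Count entries where duration > 100
4. Timeout count: 10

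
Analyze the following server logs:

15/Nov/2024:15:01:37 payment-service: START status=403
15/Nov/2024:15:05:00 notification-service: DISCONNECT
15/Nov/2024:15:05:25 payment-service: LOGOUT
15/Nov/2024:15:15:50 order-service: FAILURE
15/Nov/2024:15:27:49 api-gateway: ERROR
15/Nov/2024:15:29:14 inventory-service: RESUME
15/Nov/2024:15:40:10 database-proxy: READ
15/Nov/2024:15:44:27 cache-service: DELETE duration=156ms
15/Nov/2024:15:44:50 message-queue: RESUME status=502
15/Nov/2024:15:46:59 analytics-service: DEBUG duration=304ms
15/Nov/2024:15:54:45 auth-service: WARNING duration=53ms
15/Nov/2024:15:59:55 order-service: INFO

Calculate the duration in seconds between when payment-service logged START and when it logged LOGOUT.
228

To find the time between events:

1. Locate the first START event for payment-service: 15/Nov/2024:15:01:37
2. Locate the first LOGOUT event for payment-service: 15/Nov/2024:15:05:25
3. Calculate the difference: 15/Nov/2024:15:05:25 - 15/Nov/2024:15:01:37 = 228 seconds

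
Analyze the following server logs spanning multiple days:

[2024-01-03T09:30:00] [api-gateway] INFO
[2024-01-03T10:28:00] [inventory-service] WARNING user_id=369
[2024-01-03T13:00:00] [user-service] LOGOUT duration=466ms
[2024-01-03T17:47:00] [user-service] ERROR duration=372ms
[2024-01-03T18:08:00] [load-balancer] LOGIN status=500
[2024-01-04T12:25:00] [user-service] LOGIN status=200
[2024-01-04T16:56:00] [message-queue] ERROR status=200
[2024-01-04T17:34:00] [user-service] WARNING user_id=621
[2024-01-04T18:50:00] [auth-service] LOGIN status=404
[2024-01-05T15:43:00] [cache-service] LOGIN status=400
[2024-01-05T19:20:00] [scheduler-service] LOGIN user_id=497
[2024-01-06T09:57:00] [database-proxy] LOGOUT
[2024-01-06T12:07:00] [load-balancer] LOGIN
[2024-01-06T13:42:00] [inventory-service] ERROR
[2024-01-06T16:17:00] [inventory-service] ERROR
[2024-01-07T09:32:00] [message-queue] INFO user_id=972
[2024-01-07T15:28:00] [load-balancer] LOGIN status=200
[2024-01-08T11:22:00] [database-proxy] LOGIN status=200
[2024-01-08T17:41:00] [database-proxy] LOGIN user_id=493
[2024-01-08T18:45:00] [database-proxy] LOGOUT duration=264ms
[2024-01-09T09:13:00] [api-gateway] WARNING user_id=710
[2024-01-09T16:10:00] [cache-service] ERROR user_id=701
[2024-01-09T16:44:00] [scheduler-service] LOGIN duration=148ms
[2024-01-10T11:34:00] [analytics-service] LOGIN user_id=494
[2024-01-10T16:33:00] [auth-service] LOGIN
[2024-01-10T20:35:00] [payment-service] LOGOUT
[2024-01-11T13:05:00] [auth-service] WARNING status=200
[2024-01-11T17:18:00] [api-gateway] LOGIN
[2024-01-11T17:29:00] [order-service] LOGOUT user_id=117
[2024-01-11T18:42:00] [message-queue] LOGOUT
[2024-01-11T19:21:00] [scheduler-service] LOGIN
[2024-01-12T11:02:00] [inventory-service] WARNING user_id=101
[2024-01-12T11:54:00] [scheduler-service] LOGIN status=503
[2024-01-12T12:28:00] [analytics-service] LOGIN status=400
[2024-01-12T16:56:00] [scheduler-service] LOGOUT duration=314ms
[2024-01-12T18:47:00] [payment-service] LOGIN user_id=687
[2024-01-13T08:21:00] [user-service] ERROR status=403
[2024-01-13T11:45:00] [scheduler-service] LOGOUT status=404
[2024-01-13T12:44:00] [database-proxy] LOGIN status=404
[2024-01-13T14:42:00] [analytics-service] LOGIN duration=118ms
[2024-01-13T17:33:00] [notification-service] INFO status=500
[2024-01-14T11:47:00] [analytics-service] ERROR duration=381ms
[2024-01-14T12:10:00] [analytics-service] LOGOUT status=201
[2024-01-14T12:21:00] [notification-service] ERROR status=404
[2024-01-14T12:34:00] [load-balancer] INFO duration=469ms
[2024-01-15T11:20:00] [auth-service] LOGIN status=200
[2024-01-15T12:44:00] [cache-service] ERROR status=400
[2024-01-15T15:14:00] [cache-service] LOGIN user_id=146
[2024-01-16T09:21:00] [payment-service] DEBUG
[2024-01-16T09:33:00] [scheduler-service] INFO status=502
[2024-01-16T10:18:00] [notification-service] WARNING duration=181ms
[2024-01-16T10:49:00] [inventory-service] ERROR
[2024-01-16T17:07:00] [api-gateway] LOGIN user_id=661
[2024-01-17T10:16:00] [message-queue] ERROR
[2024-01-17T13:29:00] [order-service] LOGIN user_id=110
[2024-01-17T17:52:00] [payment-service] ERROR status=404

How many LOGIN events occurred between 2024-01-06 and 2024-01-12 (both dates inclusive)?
12

To filter by date range:

1. Date range: 2024-01-06 through 2024-01-12, both dates inclusive
2. Filter for LOGIN events whose date falls in this range
3. Count matching events: 12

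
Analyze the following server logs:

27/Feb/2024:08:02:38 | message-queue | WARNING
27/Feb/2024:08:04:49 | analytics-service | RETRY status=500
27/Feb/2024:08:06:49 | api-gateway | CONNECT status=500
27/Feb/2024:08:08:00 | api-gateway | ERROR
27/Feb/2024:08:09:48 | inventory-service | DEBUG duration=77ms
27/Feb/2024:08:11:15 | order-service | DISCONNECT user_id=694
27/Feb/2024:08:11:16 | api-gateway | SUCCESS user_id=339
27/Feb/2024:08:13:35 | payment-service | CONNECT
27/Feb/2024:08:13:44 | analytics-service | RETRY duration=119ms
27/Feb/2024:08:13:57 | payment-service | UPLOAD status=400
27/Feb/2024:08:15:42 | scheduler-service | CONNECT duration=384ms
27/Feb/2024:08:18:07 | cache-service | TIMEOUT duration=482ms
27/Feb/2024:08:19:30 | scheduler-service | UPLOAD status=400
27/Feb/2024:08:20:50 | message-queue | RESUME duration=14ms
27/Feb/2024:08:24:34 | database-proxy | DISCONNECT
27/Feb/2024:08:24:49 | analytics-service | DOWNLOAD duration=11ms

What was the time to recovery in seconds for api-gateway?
196

To calculate recovery time:

1. Find ERROR event for api-gateway: 27/Feb/2024:08:08:00
2. Find next SUCCESS event for api-gateway: 27/Feb/2024:08:11:16
3. Recovery time: 27/Feb/2024:08:11:16 - 27/Feb/2024:08:08:00 = 196 seconds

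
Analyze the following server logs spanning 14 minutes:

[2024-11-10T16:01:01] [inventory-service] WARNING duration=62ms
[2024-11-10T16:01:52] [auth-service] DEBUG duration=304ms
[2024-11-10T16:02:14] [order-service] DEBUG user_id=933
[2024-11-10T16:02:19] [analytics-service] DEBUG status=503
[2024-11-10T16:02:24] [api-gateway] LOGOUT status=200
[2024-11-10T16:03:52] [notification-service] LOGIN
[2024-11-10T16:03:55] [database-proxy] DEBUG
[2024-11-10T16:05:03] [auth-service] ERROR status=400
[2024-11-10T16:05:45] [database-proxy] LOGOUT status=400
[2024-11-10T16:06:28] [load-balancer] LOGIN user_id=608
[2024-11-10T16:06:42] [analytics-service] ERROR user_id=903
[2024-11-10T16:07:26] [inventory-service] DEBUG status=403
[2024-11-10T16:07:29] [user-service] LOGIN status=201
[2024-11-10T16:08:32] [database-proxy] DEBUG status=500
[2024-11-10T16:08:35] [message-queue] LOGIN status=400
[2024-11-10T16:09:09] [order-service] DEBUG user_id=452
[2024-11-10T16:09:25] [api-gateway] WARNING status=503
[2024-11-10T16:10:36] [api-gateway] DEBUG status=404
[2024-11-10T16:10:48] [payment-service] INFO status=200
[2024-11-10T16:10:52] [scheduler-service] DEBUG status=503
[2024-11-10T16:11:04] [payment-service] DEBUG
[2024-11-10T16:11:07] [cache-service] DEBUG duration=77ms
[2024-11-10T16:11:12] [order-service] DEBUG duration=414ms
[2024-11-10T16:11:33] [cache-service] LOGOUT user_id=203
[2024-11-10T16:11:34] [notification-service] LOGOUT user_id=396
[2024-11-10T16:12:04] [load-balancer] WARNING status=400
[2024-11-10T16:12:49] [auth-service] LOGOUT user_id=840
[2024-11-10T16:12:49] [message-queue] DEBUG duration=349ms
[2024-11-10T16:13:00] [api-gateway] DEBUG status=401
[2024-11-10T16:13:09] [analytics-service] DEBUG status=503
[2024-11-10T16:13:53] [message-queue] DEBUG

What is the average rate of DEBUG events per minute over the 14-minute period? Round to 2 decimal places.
1.14

To calculate the rate:

1. Count total DEBUG events: 16
2. Total time period: 14 minutes
3. Rate = 16 / 14 = 1.14 events per minute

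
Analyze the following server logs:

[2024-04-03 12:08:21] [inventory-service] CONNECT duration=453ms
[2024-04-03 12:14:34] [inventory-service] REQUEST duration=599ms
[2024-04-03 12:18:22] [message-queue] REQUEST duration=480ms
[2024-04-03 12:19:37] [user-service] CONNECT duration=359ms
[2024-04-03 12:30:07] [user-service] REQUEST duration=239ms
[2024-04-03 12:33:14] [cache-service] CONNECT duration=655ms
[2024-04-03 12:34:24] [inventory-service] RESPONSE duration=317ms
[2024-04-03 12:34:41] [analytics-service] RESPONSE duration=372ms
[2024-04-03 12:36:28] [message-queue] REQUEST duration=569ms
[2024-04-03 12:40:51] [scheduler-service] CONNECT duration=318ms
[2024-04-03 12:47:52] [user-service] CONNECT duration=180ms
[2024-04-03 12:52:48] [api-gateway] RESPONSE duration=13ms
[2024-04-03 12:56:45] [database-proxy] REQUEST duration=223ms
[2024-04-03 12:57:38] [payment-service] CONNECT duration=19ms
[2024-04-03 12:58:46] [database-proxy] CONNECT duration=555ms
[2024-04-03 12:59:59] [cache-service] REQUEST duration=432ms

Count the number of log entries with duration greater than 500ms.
4

To count timeouts:

1. Threshold: 500ms
2. Extract duration from each log entry
3. Count entries where duration > 500
4. Timeout count: 4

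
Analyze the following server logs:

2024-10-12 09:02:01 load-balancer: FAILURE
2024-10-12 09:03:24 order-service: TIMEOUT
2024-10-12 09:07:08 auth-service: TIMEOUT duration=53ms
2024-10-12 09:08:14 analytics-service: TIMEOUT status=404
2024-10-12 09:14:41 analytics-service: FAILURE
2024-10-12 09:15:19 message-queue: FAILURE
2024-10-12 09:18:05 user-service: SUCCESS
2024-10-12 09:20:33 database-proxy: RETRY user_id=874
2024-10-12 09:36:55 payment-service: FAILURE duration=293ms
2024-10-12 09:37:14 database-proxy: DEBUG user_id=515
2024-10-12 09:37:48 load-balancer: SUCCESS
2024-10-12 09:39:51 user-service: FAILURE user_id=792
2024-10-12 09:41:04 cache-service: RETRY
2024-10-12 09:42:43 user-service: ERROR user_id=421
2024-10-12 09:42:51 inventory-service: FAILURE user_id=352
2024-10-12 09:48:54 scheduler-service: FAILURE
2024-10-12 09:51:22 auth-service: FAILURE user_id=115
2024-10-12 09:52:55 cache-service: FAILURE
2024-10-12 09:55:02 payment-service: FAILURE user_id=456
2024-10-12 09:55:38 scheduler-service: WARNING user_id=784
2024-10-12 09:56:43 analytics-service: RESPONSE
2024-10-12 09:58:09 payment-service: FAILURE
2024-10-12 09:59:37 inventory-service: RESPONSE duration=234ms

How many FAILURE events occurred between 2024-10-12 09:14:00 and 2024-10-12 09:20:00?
2

To count events in the time window:

1. Window boundaries: 2024-10-12 09:14:00 to 2024-10-12 09:20:00
2. Filter for FAILURE events within this window
3. Count matching events: 2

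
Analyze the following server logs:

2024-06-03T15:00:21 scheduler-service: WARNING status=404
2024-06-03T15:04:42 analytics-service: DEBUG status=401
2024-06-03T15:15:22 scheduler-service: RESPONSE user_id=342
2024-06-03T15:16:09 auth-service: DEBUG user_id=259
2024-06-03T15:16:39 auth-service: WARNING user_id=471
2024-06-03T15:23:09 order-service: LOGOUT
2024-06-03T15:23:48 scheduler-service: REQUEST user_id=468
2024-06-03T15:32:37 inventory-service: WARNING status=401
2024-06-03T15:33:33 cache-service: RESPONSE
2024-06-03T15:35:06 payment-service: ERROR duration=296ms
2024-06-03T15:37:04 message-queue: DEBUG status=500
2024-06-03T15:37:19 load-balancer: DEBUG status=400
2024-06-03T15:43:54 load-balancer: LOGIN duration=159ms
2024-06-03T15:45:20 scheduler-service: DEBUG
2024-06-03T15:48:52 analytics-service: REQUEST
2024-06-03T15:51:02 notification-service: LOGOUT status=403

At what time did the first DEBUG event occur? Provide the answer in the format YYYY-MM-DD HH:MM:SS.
2024-06-03 15:04:42

To find the first event:

1. Filter for all DEBUG events
2. Sort by timestamp
3. Select the first one
4. Timestamp: 2024-06-03 15:04:42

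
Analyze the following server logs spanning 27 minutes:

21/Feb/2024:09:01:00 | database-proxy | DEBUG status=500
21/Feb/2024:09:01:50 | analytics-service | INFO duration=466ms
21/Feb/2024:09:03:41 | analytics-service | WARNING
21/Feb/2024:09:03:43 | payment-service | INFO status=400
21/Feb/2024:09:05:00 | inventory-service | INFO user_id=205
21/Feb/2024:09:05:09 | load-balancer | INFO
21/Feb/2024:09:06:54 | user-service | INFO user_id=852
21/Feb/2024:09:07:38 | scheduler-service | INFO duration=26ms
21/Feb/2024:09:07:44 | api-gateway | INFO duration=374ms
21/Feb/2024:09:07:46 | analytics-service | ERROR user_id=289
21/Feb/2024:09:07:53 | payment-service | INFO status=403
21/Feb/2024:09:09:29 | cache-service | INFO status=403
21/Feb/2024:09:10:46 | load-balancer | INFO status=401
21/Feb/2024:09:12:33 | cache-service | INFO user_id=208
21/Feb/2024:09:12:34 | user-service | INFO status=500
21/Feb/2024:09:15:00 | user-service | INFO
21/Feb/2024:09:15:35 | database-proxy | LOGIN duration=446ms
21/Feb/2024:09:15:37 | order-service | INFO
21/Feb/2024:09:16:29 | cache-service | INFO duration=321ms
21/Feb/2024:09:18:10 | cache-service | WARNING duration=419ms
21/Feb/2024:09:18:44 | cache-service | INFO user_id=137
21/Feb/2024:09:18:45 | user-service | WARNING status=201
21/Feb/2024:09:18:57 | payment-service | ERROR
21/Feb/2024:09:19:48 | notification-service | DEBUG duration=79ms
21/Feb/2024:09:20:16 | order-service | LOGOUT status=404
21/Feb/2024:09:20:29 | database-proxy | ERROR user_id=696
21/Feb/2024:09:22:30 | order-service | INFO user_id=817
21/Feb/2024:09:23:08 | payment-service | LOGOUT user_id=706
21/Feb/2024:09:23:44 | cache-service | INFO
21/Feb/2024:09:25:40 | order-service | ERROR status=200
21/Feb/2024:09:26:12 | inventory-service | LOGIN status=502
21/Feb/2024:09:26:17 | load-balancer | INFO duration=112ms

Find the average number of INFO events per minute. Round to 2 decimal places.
0.7

To calculate the rate:

1. Count total INFO events: 19
2. Total time period: 27 minutes
3. Rate = 19 / 27 = 0.7 events per minute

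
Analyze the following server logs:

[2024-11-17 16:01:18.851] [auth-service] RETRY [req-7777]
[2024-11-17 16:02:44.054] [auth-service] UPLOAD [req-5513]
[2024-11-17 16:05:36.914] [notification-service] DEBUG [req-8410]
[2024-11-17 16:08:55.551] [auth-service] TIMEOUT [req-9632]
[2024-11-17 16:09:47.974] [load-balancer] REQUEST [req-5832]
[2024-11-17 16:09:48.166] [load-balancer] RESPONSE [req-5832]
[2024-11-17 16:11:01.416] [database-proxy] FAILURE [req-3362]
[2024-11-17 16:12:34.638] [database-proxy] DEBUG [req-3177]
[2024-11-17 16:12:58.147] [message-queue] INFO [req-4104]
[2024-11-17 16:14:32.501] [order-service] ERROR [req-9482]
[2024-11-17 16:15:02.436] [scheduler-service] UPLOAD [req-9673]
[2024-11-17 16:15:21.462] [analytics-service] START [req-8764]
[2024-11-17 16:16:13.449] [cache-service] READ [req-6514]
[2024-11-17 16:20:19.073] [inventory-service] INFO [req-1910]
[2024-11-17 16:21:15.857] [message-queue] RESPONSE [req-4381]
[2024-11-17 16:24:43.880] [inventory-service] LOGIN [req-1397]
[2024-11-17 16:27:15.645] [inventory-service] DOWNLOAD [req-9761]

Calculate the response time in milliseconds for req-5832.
192

To calculate latency:

1. Find REQUEST with id req-5832: 2024-11-17 16:09:47.974
2. Find RESPONSE with id req-5832: 2024-11-17 16:09:48.166
3. Latency: 2024-11-17 16:09:48.166 - 2024-11-17 16:09:47.974 = 192ms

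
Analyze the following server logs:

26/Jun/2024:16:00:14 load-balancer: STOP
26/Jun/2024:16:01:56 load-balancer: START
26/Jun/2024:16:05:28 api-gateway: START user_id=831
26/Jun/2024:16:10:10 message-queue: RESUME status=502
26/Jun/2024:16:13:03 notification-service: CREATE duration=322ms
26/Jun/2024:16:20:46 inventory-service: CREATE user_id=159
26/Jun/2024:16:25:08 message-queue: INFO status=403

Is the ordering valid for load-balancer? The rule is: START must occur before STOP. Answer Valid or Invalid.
Invalid

To validate ordering:

1. Required order: START → STOP
2. Rule: START must occur before STOP
3. Check actual order of events for load-balancer
4. Result: Invalid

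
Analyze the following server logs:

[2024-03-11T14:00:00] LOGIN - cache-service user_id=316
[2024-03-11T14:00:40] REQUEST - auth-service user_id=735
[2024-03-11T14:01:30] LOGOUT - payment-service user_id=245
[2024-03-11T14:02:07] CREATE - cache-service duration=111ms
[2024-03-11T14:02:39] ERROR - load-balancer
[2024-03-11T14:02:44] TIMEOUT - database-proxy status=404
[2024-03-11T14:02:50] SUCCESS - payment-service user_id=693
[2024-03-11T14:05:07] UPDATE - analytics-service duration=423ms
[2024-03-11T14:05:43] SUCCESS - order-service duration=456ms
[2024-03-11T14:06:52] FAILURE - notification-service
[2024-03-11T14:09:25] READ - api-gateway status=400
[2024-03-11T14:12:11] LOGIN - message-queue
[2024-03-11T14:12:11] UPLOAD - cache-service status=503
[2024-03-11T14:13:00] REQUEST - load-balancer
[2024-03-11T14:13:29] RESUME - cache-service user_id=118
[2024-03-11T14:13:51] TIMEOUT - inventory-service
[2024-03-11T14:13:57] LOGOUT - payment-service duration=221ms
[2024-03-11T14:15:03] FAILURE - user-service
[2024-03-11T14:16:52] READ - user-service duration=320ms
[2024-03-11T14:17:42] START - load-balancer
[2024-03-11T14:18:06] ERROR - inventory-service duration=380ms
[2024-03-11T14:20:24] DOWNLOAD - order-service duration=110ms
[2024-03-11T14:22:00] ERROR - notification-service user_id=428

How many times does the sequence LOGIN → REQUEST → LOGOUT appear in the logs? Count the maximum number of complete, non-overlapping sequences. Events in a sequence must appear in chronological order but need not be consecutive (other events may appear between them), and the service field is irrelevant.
2

To count sequences:

1. Look for pattern: LOGIN → REQUEST → LOGOUT
2. Greedily scan the log in chronological order, matching each sequence element in turn (ignoring service)
3. Each time the full pattern completes, increment the count and restart matching from the next event
4. Complete non-overlapping sequences found: 2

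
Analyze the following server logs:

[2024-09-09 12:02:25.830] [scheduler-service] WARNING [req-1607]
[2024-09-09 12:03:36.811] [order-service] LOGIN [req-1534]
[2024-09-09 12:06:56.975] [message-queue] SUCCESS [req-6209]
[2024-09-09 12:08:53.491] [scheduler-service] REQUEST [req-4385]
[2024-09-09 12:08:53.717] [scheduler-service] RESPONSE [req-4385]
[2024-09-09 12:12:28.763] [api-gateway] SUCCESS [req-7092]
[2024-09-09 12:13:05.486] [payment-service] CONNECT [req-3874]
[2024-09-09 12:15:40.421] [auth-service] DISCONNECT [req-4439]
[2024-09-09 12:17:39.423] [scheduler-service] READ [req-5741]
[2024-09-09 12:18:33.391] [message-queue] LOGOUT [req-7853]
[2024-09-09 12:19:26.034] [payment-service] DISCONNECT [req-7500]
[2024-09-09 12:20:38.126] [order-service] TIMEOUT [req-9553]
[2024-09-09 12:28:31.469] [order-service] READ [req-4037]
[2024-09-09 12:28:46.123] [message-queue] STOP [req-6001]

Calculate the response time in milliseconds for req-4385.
226

To calculate latency:

1. Find REQUEST with id req-4385: 2024-09-09 12:08:53.491
2. Find RESPONSE with id req-4385: 2024-09-09 12:08:53.717
3. Latency: 2024-09-09 12:08:53.717 - 2024-09-09 12:08:53.491 = 226ms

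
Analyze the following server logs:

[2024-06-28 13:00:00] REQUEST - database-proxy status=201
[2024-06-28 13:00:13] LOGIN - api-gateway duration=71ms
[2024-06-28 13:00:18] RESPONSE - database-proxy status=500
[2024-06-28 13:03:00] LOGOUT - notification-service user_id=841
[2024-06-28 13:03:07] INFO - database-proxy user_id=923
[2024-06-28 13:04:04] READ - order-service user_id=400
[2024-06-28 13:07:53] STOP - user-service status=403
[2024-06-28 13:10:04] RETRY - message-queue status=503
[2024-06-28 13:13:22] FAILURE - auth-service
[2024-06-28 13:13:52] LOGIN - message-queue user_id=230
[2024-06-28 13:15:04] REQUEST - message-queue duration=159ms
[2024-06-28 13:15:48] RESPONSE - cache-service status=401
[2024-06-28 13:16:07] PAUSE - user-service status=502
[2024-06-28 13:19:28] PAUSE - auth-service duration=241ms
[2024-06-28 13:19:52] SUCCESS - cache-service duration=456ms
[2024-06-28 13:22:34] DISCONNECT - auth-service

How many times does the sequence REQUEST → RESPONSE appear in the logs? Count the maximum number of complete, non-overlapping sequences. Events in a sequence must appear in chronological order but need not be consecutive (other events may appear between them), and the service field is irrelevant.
2

To count sequences:

1. Look for pattern: REQUEST → RESPONSE
2. Greedily scan the log in chronological order, matching each sequence element in turn (ignoring service)
3. Each time the full pattern completes, increment the count and restart matching from the next event
4. Complete non-overlapping sequences found: 2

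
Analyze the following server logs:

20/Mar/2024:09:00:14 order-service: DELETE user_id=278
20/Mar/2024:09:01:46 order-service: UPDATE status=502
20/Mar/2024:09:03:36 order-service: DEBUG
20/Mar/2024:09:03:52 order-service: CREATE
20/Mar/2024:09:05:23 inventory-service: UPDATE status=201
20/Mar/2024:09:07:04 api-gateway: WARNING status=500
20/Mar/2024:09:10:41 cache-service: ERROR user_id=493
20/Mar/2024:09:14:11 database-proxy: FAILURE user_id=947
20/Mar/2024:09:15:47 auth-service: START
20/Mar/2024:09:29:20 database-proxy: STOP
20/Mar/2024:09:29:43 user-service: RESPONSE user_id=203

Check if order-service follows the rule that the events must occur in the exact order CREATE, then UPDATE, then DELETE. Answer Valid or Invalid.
Invalid

To validate ordering:

1. Required order: CREATE → UPDATE → DELETE
2. Rule: the events must occur in the exact order CREATE, then UPDATE, then DELETE
3. Check actual order of events for order-service
4. Result: Invalid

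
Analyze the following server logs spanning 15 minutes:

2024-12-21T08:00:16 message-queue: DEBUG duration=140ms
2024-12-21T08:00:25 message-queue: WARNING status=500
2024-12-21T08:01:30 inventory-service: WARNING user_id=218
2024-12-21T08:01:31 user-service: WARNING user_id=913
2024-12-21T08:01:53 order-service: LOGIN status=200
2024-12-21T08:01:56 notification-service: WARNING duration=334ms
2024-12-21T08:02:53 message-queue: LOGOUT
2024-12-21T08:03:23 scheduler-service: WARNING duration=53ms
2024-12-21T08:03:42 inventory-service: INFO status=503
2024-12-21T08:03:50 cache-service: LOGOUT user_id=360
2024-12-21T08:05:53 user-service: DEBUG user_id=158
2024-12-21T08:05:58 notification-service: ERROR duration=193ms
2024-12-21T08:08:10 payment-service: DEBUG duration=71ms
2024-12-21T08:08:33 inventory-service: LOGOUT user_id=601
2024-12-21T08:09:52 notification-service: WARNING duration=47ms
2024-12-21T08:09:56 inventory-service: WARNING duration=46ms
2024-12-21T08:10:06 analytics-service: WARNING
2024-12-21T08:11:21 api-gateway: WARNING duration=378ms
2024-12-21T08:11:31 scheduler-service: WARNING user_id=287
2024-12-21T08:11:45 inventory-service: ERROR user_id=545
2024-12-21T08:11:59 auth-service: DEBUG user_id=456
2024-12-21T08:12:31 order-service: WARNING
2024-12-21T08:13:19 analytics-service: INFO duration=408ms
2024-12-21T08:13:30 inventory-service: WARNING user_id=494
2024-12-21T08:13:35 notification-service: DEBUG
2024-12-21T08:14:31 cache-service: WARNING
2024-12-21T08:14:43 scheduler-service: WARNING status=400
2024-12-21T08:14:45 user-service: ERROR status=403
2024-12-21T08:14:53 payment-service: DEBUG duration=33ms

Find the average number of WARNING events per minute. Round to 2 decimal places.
0.93

To calculate the rate:

1. Count total WARNING events: 14
2. Total time period: 15 minutes
3. Rate = 14 / 15 = 0.93 events per minute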